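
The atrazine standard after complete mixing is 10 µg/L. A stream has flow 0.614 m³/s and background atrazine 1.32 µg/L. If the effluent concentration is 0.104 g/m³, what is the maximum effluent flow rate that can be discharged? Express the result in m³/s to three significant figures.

0.0567 m³/s

1.32 µg/L = 0.00132 mg/L.
10 µg/L = 0.01 mg/L.
Mass balance at complete mixing: C_std·(Q_w + Q_r) = Q_w·C_e + Q_r·C_b.
Rearranging, Q_w = Q_r·(C_std − C_b)/(C_e − C_std) = 0.614·(0.01 − 0.00132) / (0.104 − 0.01) = 0.0567 m³/s.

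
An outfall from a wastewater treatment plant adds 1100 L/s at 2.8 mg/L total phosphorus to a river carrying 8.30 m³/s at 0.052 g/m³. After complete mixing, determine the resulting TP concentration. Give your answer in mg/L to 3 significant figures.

1100 L/s = 1.1 m³/s.
Flow-weighted mixing gives C = (1.1·2.8 + 8.3·0.052) / (1.1 + 8.3) = 3.512/9.4 = 0.3736 mg/L.

0.374 mg/L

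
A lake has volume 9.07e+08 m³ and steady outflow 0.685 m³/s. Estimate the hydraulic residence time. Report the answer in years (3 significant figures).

42.0 yr

Q = 0.685 m³/s × 3.156e+07 s/yr = 2.162e+07 m³/yr.
Hydraulic residence time τ = V/Q = 9.07e+08/2.162e+07 = 41.96 yr.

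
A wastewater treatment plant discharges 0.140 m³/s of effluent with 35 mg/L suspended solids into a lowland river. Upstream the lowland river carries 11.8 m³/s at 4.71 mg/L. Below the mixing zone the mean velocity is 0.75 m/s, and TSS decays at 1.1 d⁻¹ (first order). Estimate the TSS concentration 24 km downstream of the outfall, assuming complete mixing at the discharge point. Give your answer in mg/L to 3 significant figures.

3.37 mg/L

After complete mixing, C₀ = (0.14·35 + 11.8·4.71) / 11.94 = 5.065 mg/L.
Travel time t = 2.4e+04 m / 0.75 m/s = 3.2e+04 s = 0.3704 d.
C = 5.065·exp(−1.1·0.3704) = 5.065·0.6654 = 3.37 mg/L.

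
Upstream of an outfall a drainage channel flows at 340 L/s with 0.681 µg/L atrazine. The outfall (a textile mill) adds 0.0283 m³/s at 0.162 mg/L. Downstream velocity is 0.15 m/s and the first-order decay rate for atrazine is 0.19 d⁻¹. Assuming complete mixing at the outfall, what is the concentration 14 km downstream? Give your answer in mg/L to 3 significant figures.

0.0107 mg/L

340 L/s = 0.34 m³/s.
0.681 µg/L = 0.000681 mg/L.
After complete mixing, C₀ = (0.0283·0.162 + 0.34·0.000681) / 0.3683 = 0.01308 mg/L.
Travel time t = 1.4e+04 m / 0.15 m/s = 9.333e+04 s = 1.08 d.
C = 0.01308·exp(−0.19·1.08) = 0.01308·0.8144 = 0.01065 mg/L.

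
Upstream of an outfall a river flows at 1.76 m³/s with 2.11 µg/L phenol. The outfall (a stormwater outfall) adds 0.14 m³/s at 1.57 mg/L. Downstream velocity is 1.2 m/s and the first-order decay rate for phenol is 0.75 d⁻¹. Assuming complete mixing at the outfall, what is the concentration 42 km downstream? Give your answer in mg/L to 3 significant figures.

0.0868 mg/L

2.11 µg/L = 0.00211 mg/L.
After complete mixing, C₀ = (0.14·1.57 + 1.76·0.00211) / 1.9 = 0.1176 mg/L.
Travel time t = 4.2e+04 m / 1.2 m/s = 3.5e+04 s = 0.4051 d.
C = 0.1176·exp(−0.75·0.4051) = 0.1176·0.738 = 0.08682 mg/L.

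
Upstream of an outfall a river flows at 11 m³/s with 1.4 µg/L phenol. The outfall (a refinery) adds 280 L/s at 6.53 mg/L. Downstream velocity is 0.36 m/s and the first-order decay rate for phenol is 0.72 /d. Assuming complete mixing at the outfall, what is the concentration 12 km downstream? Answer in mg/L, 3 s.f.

280 L/s = 0.28 m³/s.
1.4 µg/L = 0.0014 mg/L.
After complete mixing, C₀ = (0.28·6.53 + 11·0.0014) / 11.28 = 0.1635 mg/L.
Travel time t = 1.2e+04 m / 0.36 m/s = 3.333e+04 s = 0.3858 d.
C = 0.1635·exp(−0.72·0.3858) = 0.1635·0.7575 = 0.1238 mg/L.

0.124 mg/L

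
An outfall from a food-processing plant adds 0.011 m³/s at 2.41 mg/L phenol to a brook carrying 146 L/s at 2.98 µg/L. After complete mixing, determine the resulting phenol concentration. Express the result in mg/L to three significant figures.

0.172 mg/L

146 L/s = 0.146 m³/s.
2.98 µg/L = 0.00298 mg/L.
Conservation of mass across the mixing zone: C = (0.011·2.41 + 0.146·0.00298) / (0.011 + 0.146) = 0.02695/0.157 = 0.1716 mg/L.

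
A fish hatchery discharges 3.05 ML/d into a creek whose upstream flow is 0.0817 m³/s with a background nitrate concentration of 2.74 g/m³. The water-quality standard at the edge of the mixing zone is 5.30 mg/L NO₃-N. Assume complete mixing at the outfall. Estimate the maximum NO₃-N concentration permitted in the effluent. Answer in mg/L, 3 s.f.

3.05 ML/d = 0.0353 m³/s.
Mass balance: 5.3·0.117 = 0.0353·Cₑ + 0.0817·2.74.
Cₑ = (0.6201 − 0.2239) / 0.0353 = 11.22 mg/L.

11.2 mg/L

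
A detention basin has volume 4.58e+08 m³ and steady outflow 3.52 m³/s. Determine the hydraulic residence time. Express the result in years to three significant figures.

Q = 3.52 m³/s × 3.156e+07 s/yr = 1.111e+08 m³/yr.
Hydraulic residence time τ = V/Q = 4.58e+08/1.111e+08 = 4.123 yr.

4.12 yr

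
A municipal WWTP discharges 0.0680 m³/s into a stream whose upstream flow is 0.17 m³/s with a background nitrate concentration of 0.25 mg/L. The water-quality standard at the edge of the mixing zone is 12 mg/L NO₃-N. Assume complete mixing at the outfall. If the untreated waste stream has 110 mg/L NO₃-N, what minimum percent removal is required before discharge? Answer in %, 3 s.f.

62.4 %

Mass balance: 12·0.238 = 0.068·Cₑ + 0.17·0.25.
Cₑ = (2.856 − 0.0425) / 0.068 = 41.38 mg/L.
Required removal = 1 − 41.38/110 = 62.39 %.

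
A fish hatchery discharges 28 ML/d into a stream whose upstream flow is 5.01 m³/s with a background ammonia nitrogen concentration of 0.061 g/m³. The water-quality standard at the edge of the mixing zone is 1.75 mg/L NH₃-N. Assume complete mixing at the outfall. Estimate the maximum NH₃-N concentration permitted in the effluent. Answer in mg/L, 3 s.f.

27.9 mg/L

28 ML/d = 0.3241 m³/s.
Mass balance: 1.75·5.334 = 0.3241·Cₑ + 5.01·0.061.
Cₑ = (9.335 − 0.3056) / 0.3241 = 27.86 mg/L.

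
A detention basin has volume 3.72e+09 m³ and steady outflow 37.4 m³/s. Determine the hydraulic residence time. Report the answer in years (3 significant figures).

3.15 yr

Q = 37.4 m³/s × 3.156e+07 s/yr = 1.18e+09 m³/yr.
Hydraulic residence time τ = V/Q = 3.72e+09/1.18e+09 = 3.152 yr.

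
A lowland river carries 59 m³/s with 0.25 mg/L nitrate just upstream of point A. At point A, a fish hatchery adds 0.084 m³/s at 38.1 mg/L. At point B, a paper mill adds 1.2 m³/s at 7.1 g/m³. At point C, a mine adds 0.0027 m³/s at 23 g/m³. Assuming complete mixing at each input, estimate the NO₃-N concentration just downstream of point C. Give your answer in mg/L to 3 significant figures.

0.440 mg/L

After input A: C = (59·0.25 + 0.084·38.1) / 59.08 = 0.3038 mg/L.
After input B: C = (59.08·0.3038 + 1.2·7.1) / 60.28 = 0.4391 mg/L.
After input C: C = (60.28·0.4391 + 0.0027·23) / 60.29 = 0.4401 mg/L.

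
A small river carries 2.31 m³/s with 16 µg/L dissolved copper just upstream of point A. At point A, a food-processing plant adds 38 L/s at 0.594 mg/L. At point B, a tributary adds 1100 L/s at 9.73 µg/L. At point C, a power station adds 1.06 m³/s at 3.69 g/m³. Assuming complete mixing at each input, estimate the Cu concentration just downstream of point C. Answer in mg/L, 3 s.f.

16 µg/L = 0.016 mg/L.
38 L/s = 0.038 m³/s.
After input A: C = (2.31·0.016 + 0.038·0.594) / 2.348 = 0.02535 mg/L.
1100 L/s = 1.1 m³/s.
9.73 µg/L = 0.00973 mg/L.
After input B: C = (2.348·0.02535 + 1.1·0.00973) / 3.448 = 0.02037 mg/L.
After input C: C = (3.448·0.02037 + 1.06·3.69) / 4.508 = 0.8832 mg/L.

0.883 mg/L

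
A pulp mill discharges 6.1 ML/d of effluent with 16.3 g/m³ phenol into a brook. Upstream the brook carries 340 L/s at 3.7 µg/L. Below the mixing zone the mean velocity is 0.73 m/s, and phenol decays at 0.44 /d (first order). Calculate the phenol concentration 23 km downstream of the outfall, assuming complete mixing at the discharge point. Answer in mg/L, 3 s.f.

2.39 mg/L

6.1 ML/d = 0.0706 m³/s.
340 L/s = 0.34 m³/s.
3.7 µg/L = 0.0037 mg/L.
After complete mixing, C₀ = (0.0706·16.3 + 0.34·0.0037) / 0.4106 = 2.806 mg/L.
Travel time t = 2.3e+04 m / 0.73 m/s = 3.151e+04 s = 0.3647 d.
C = 2.806·exp(−0.44·0.3647) = 2.806·0.8518 = 2.39 mg/L.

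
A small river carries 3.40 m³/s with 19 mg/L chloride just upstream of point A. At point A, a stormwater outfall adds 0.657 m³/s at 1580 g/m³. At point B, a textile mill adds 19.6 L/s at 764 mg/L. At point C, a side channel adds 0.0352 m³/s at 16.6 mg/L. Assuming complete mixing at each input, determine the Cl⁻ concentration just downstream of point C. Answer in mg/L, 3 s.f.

After input A: C = (3.4·19 + 0.657·1580) / 4.057 = 271.8 mg/L.
19.6 L/s = 0.0196 m³/s.
After input B: C = (4.057·271.8 + 0.0196·764) / 4.077 = 274.2 mg/L.
After input C: C = (4.077·274.2 + 0.0352·16.6) / 4.112 = 272 mg/L.

272 mg/L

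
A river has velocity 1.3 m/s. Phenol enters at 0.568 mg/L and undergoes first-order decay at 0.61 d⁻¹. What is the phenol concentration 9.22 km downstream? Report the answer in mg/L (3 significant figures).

0.540 mg/L

Travel time t = 9.22 km / 1.3 m/s = 9220/1.3 = 7092 s = 0.08209 d.
First-order decay: C = 0.568·exp(−0.61·0.08209) = 0.568·0.9512 = 0.5403 mg/L.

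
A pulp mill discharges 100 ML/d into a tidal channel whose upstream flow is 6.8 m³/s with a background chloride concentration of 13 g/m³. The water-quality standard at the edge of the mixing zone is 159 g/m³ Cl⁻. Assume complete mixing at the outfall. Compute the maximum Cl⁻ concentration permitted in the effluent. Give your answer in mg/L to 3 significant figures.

1020 mg/L

100 ML/d = 1.157 m³/s.
Mass balance: 159·7.957 = 1.157·Cₑ + 6.8·13.
Cₑ = (1265 − 88.4) / 1.157 = 1017 mg/L.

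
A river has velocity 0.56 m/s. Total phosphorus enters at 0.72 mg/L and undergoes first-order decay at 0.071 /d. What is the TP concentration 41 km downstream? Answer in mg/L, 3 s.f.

Travel time t = 41 km / 0.56 m/s = 4.1e+04/0.56 = 7.321e+04 s = 0.8474 d.
First-order decay: C = 0.72·exp(−0.071·0.8474) = 0.72·0.9416 = 0.678 mg/L.

0.678 mg/L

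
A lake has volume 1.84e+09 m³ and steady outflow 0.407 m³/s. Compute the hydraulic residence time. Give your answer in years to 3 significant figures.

143 yr

Q = 0.407 m³/s × 3.156e+07 s/yr = 1.284e+07 m³/yr.
Hydraulic residence time τ = V/Q = 1.84e+09/1.284e+07 = 143.3 yr.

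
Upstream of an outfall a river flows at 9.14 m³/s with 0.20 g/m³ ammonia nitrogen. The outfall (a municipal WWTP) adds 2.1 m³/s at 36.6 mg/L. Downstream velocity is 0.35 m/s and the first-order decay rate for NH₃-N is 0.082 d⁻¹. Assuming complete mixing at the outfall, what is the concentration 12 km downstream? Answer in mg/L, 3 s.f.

6.78 mg/L

After complete mixing, C₀ = (2.1·36.6 + 9.14·0.2) / 11.24 = 7.001 mg/L.
Travel time t = 1.2e+04 m / 0.35 m/s = 3.429e+04 s = 0.3968 d.
C = 7.001·exp(−0.082·0.3968) = 7.001·0.968 = 6.777 mg/L.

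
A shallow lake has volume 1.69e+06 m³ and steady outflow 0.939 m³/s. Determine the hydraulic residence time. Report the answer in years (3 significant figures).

0.0570 yr

Q = 0.939 m³/s × 3.156e+07 s/yr = 2.963e+07 m³/yr.
Hydraulic residence time τ = V/Q = 1.69e+06/2.963e+07 = 0.05703 yr.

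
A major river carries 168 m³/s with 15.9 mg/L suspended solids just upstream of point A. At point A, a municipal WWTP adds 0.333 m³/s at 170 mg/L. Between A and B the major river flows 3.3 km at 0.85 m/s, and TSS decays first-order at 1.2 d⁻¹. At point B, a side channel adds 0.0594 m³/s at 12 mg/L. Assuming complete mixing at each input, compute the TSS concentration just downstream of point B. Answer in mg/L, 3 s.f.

After input A: C = (168·15.9 + 0.333·170) / 168.3 = 16.2 mg/L.
Over the 3.3 km reach to input B (t = 3882 s = 0.04493 d), decay gives C = 16.2·exp(−1.2·0.04493) = 15.35 mg/L.
After input B: C = (168.3·15.35 + 0.0594·12) / 168.4 = 15.35 mg/L.

15.4 mg/L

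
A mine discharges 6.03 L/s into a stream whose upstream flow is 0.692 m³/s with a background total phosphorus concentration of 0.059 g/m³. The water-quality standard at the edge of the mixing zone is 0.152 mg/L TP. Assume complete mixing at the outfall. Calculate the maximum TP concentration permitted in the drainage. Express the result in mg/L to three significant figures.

10.8 mg/L

6.03 L/s = 0.00603 m³/s.
Mass balance: 0.152·0.698 = 0.00603·Cₑ + 0.692·0.059.
Cₑ = (0.1061 − 0.04083) / 0.00603 = 10.82 mg/L.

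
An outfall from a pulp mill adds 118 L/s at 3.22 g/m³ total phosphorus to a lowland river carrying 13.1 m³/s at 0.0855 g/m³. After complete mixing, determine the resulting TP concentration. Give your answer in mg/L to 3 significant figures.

118 L/s = 0.118 m³/s.
Conservation of mass across the mixing zone: C = (0.118·3.22 + 13.1·0.0855) / (0.118 + 13.1) = 1.5/13.22 = 0.1135 mg/L.

0.113 mg/L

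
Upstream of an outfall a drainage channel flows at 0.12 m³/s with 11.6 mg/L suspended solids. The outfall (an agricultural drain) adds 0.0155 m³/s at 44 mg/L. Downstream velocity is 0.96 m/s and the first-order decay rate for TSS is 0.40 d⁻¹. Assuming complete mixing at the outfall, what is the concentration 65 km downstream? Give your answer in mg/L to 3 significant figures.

11.2 mg/L

After complete mixing, C₀ = (0.0155·44 + 0.12·11.6) / 0.1355 = 15.31 mg/L.
Travel time t = 6.5e+04 m / 0.96 m/s = 6.771e+04 s = 0.7837 d.
C = 15.31·exp(−0.40·0.7837) = 15.31·0.7309 = 11.19 mg/L.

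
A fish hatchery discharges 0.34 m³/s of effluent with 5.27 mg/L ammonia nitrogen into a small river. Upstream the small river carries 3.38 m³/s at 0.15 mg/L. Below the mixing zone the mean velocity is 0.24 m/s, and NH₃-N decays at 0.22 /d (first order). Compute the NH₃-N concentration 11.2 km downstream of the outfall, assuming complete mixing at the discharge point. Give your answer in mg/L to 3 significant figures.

After complete mixing, C₀ = (0.34·5.27 + 3.38·0.15) / 3.72 = 0.618 mg/L.
Travel time t = 1.12e+04 m / 0.24 m/s = 4.667e+04 s = 0.5401 d.
C = 0.618·exp(−0.22·0.5401) = 0.618·0.888 = 0.5487 mg/L.

0.549 mg/L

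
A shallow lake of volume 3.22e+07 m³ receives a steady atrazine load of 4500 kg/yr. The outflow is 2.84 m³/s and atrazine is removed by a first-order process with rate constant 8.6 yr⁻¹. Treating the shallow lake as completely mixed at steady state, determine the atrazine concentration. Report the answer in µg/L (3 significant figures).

Outflow Q = 2.84 m³/s × 3.156e+07 s/yr = 8.962e+07 m³/yr.
Steady-state CSTR mass balance: W = Q·C + k·V·C, so C = W/(Q + kV).
Q + kV = 8.962e+07 + 8.6·3.22e+07 = 3.665e+08 m³/yr.
C = 4500/3.665e+08 = 1.228e-05 kg/m³ = 0.01228 mg/L = 12.28 µg/L.

12.3 µg/L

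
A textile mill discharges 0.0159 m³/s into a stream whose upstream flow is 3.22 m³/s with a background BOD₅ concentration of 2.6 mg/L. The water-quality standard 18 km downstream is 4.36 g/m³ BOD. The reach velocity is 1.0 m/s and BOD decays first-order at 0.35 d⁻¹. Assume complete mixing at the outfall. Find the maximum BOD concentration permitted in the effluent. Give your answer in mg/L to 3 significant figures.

Travel time to the compliance point: t = 1.8e+04/1.0 = 1.8e+04 s = 0.2083 d; decay factor exp(−0.35·0.2083) = 0.9297.
So the concentration just after mixing may be at most 4.36/0.9297 = 4.69 mg/L.
Mass balance: 4.69·3.236 = 0.0159·Cₑ + 3.22·2.6.
Cₑ = (15.18 − 8.372) / 0.0159 = 427.9 mg/L.

428 mg/L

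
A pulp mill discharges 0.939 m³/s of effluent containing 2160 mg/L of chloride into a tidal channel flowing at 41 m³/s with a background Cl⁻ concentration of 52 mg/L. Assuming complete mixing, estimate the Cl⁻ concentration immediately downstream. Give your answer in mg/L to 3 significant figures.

99.2 mg/L

Flow-weighted mixing gives C = (0.939·2160 + 41·52) / (0.939 + 41) = 4160/41.94 = 99.2 mg/L.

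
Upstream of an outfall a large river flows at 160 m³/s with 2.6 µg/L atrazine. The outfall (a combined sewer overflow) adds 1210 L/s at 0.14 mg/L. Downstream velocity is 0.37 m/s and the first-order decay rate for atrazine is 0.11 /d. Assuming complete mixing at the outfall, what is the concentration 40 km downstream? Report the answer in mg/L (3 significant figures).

0.00316 mg/L

1210 L/s = 1.21 m³/s.
2.6 µg/L = 0.0026 mg/L.
After complete mixing, C₀ = (1.21·0.14 + 160·0.0026) / 161.2 = 0.003631 mg/L.
Travel time t = 4e+04 m / 0.37 m/s = 1.081e+05 s = 1.251 d.
C = 0.003631·exp(−0.11·1.251) = 0.003631·0.8714 = 0.003164 mg/L.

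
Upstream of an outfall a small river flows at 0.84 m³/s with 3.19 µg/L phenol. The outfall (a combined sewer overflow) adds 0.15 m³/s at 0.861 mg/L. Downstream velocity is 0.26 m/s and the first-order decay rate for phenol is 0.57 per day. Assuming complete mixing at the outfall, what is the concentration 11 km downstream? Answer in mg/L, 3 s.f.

3.19 µg/L = 0.00319 mg/L.
After complete mixing, C₀ = (0.15·0.861 + 0.84·0.00319) / 0.99 = 0.1332 mg/L.
Travel time t = 1.1e+04 m / 0.26 m/s = 4.231e+04 s = 0.4897 d.
C = 0.1332·exp(−0.57·0.4897) = 0.1332·0.7565 = 0.1007 mg/L.

0.101 mg/L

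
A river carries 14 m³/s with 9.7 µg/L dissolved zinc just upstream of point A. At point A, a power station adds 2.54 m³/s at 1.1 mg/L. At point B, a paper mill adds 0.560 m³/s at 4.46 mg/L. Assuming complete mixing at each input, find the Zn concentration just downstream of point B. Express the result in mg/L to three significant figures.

0.317 mg/L

9.7 µg/L = 0.0097 mg/L.
After input A: C = (14·0.0097 + 2.54·1.1) / 16.54 = 0.1771 mg/L.
After input B: C = (16.54·0.1771 + 0.56·4.46) / 17.1 = 0.3174 mg/L.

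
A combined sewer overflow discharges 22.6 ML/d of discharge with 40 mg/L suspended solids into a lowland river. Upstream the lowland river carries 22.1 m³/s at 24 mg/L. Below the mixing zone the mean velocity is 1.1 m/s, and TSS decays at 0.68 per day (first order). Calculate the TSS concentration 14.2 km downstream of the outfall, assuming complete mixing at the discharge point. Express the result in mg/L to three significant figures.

22.6 ML/d = 0.2616 m³/s.
After complete mixing, C₀ = (0.2616·40 + 22.1·24) / 22.36 = 24.19 mg/L.
Travel time t = 1.42e+04 m / 1.1 m/s = 1.291e+04 s = 0.1494 d.
C = 24.19·exp(−0.68·0.1494) = 24.19·0.9034 = 21.85 mg/L.

21.9 mg/L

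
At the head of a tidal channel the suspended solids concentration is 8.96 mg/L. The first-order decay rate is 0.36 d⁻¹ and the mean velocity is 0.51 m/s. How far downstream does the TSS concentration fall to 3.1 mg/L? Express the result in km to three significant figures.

From C = C₀·e^(−kt), t = ln(C₀/C)/k = ln(8.96/3.1)/0.36 = 1.061/0.36 = 2.948 d.
Distance = v·t = 0.51 m/s × 2.547e+05 s = 1.299e+05 m = 129.9 km.

130 km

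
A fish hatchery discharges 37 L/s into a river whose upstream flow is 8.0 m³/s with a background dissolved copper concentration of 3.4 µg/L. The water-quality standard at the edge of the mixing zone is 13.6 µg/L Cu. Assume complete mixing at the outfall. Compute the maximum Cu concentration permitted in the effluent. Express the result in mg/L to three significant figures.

2.22 mg/L

37 L/s = 0.037 m³/s.
3.4 µg/L = 0.0034 mg/L.
13.6 µg/L = 0.0136 mg/L.
Mass balance: 0.0136·8.037 = 0.037·Cₑ + 8·0.0034.
Cₑ = (0.1093 − 0.0272) / 0.037 = 2.219 mg/L.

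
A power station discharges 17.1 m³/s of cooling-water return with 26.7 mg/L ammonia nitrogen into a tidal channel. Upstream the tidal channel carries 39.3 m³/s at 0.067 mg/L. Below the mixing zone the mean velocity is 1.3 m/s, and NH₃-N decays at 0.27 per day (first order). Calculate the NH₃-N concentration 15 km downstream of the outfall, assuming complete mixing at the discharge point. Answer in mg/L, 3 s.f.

After complete mixing, C₀ = (17.1·26.7 + 39.3·0.067) / 56.4 = 8.142 mg/L.
Travel time t = 1.5e+04 m / 1.3 m/s = 1.154e+04 s = 0.1335 d.
C = 8.142·exp(−0.27·0.1335) = 8.142·0.9646 = 7.854 mg/L.

7.85 mg/L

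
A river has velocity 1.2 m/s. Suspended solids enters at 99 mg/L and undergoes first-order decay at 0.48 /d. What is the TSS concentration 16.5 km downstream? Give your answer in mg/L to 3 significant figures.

Travel time t = 16.5 km / 1.2 m/s = 1.65e+04/1.2 = 1.375e+04 s = 0.1591 d.
First-order decay: C = 99·exp(−0.48·0.1591) = 99·0.9265 = 91.72 mg/L.

91.7 mg/L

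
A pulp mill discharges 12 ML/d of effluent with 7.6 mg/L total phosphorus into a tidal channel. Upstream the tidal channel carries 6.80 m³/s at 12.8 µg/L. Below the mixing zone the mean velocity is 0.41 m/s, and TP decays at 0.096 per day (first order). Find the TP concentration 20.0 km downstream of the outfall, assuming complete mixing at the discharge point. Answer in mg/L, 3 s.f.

0.156 mg/L

12 ML/d = 0.1389 m³/s.
12.8 µg/L = 0.0128 mg/L.
After complete mixing, C₀ = (0.1389·7.6 + 6.8·0.0128) / 6.939 = 0.1647 mg/L.
Travel time t = 2e+04 m / 0.41 m/s = 4.878e+04 s = 0.5646 d.
C = 0.1647·exp(−0.096·0.5646) = 0.1647·0.9472 = 0.156 mg/L.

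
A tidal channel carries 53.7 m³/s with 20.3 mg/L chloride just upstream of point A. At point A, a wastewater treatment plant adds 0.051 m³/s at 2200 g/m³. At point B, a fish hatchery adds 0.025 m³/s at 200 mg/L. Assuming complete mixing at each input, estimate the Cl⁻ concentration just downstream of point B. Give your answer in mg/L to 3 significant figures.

22.5 mg/L

After input A: C = (53.7·20.3 + 0.051·2200) / 53.75 = 22.37 mg/L.
After input B: C = (53.75·22.37 + 0.025·200) / 53.78 = 22.45 mg/L.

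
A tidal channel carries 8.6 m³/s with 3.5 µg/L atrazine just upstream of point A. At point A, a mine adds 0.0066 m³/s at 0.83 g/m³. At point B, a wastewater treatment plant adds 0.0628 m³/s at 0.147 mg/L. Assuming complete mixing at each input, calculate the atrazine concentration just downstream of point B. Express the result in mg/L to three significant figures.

3.5 µg/L = 0.0035 mg/L.
After input A: C = (8.6·0.0035 + 0.0066·0.83) / 8.607 = 0.004134 mg/L.
After input B: C = (8.607·0.004134 + 0.0628·0.147) / 8.669 = 0.005169 mg/L.

0.00517 mg/L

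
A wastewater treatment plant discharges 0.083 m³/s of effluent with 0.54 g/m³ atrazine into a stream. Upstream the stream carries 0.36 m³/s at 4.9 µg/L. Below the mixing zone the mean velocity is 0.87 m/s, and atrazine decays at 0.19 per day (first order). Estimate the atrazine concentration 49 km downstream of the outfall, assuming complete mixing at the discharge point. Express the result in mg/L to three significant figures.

0.0929 mg/L

4.9 µg/L = 0.0049 mg/L.
After complete mixing, C₀ = (0.083·0.54 + 0.36·0.0049) / 0.443 = 0.1052 mg/L.
Travel time t = 4.9e+04 m / 0.87 m/s = 5.632e+04 s = 0.6519 d.
C = 0.1052·exp(−0.19·0.6519) = 0.1052·0.8835 = 0.09291 mg/L.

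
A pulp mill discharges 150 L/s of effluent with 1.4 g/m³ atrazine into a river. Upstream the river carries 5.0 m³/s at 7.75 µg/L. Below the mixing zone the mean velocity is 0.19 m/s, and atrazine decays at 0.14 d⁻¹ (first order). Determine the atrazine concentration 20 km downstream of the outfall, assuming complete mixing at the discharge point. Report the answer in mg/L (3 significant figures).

150 L/s = 0.15 m³/s.
7.75 µg/L = 0.00775 mg/L.
After complete mixing, C₀ = (0.15·1.4 + 5·0.00775) / 5.15 = 0.0483 mg/L.
Travel time t = 2e+04 m / 0.19 m/s = 1.053e+05 s = 1.218 d.
C = 0.0483·exp(−0.14·1.218) = 0.0483·0.8432 = 0.04073 mg/L.

0.0407 mg/L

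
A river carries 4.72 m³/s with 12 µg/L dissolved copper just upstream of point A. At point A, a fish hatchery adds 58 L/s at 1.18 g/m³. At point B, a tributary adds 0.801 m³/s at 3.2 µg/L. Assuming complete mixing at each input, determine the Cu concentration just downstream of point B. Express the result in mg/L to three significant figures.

12 µg/L = 0.012 mg/L.
58 L/s = 0.058 m³/s.
After input A: C = (4.72·0.012 + 0.058·1.18) / 4.778 = 0.02618 mg/L.
3.2 µg/L = 0.0032 mg/L.
After input B: C = (4.778·0.02618 + 0.801·0.0032) / 5.579 = 0.02288 mg/L.

0.0229 mg/L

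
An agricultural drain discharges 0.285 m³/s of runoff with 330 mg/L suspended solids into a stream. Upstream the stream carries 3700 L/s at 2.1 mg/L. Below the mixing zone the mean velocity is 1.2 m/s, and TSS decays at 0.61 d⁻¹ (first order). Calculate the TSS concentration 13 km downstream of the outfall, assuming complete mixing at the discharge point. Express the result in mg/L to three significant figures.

3700 L/s = 3.7 m³/s.
After complete mixing, C₀ = (0.285·330 + 3.7·2.1) / 3.985 = 25.55 mg/L.
Travel time t = 1.3e+04 m / 1.2 m/s = 1.083e+04 s = 0.1254 d.
C = 25.55·exp(−0.61·0.1254) = 25.55·0.9264 = 23.67 mg/L.

23.7 mg/L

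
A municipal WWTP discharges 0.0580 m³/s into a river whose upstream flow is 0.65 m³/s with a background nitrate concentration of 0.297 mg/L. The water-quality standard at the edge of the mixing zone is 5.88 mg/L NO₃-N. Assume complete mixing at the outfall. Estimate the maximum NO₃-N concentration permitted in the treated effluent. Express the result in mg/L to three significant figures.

Mass balance: 5.88·0.708 = 0.058·Cₑ + 0.65·0.297.
Cₑ = (4.163 − 0.193) / 0.058 = 68.45 mg/L.

68.4 mg/L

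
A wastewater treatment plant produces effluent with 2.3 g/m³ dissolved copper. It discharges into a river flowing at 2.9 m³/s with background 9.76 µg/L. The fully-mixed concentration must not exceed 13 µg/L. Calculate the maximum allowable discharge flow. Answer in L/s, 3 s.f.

9.76 µg/L = 0.00976 mg/L.
13 µg/L = 0.013 mg/L.
Mass balance at complete mixing: C_std·(Q_w + Q_r) = Q_w·C_e + Q_r·C_b.
Rearranging, Q_w = Q_r·(C_std − C_b)/(C_e − C_std) = 2.9·(0.013 − 0.00976) / (2.3 − 0.013) = 0.004108 m³/s.
= 4.108 L/s.

4.11 L/s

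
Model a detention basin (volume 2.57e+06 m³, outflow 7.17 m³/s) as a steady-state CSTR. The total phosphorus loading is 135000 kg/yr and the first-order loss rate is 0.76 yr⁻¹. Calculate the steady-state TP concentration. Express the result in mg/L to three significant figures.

0.592 mg/L

Outflow Q = 7.17 m³/s × 3.156e+07 s/yr = 2.263e+08 m³/yr.
Steady-state CSTR mass balance: W = Q·C + k·V·C, so C = W/(Q + kV).
Q + kV = 2.263e+08 + 0.76·2.57e+06 = 2.282e+08 m³/yr.
C = 135000/2.282e+08 = 0.0005915 kg/m³ = 0.5915 mg/L.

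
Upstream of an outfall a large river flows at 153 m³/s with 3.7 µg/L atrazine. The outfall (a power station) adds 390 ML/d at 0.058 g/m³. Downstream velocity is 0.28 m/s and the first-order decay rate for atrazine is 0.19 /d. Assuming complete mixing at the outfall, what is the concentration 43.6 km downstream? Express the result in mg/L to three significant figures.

390 ML/d = 4.514 m³/s.
3.7 µg/L = 0.0037 mg/L.
After complete mixing, C₀ = (4.514·0.058 + 153·0.0037) / 157.5 = 0.005256 mg/L.
Travel time t = 4.36e+04 m / 0.28 m/s = 1.557e+05 s = 1.802 d.
C = 0.005256·exp(−0.19·1.802) = 0.005256·0.71 = 0.003732 mg/L.

0.00373 mg/L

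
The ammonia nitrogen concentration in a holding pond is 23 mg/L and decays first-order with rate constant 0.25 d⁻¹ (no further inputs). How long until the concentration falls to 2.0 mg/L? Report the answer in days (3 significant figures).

t = ln(C₀/C)/k = ln(23/2.0)/0.25 = 2.442/0.25 = 9.769 d.

9.77 d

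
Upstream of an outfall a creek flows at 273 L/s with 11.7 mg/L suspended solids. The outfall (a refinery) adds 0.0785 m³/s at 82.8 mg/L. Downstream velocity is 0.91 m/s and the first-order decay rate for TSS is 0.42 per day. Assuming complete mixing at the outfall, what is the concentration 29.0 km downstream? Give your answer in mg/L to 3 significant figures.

23.6 mg/L

273 L/s = 0.273 m³/s.
After complete mixing, C₀ = (0.0785·82.8 + 0.273·11.7) / 0.3515 = 27.58 mg/L.
Travel time t = 2.9e+04 m / 0.91 m/s = 3.187e+04 s = 0.3688 d.
C = 27.58·exp(−0.42·0.3688) = 27.58·0.8565 = 23.62 mg/L.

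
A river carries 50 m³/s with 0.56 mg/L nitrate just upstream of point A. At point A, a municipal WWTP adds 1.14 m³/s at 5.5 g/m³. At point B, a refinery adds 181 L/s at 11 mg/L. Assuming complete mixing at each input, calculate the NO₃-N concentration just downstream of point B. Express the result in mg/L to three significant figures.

After input A: C = (50·0.56 + 1.14·5.5) / 51.14 = 0.6701 mg/L.
181 L/s = 0.181 m³/s.
After input B: C = (51.14·0.6701 + 0.181·11) / 51.32 = 0.7066 mg/L.

0.707 mg/L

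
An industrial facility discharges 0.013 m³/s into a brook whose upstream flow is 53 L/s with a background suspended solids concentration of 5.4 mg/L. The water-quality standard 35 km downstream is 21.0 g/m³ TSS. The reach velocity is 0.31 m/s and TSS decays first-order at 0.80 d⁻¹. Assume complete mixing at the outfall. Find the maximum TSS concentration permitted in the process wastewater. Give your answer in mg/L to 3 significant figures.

281 mg/L

53 L/s = 0.053 m³/s.
Travel time to the compliance point: t = 3.5e+04/0.31 = 1.129e+05 s = 1.307 d; decay factor exp(−0.80·1.307) = 0.3516.
So the concentration just after mixing may be at most 21/0.3516 = 59.74 mg/L.
Mass balance: 59.74·0.066 = 0.013·Cₑ + 0.053·5.4.
Cₑ = (3.943 − 0.2862) / 0.013 = 281.3 mg/L.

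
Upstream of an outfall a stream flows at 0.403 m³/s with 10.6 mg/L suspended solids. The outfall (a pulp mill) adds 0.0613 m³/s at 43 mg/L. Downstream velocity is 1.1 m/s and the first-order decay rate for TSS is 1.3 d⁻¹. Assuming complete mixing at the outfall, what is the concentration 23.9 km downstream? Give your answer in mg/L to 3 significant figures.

After complete mixing, C₀ = (0.0613·43 + 0.403·10.6) / 0.4643 = 14.88 mg/L.
Travel time t = 2.39e+04 m / 1.1 m/s = 2.173e+04 s = 0.2515 d.
C = 14.88·exp(−1.3·0.2515) = 14.88·0.7211 = 10.73 mg/L.

10.7 mg/L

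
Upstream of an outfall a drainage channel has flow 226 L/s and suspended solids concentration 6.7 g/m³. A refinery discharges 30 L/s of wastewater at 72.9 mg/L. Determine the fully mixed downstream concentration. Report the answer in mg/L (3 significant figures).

30 L/s = 0.03 m³/s.
226 L/s = 0.226 m³/s.
Flow-weighted mixing gives C = (0.03·72.9 + 0.226·6.7) / (0.03 + 0.226) = 3.701/0.256 = 14.46 mg/L.

14.5 mg/L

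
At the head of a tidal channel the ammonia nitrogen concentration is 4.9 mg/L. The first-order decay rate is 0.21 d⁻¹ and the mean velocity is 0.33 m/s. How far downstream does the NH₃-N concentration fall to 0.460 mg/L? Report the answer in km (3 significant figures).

321 km

From C = C₀·e^(−kt), t = ln(C₀/C)/k = ln(4.9/0.460)/0.21 = 2.366/0.21 = 11.27 d.
Distance = v·t = 0.33 m/s × 9.733e+05 s = 3.212e+05 m = 321.2 km.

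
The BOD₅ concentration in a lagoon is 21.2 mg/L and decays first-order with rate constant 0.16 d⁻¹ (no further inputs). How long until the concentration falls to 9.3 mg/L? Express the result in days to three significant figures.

t = ln(C₀/C)/k = ln(21.2/9.3)/0.16 = 0.824/0.16 = 5.15 d.

5.15 d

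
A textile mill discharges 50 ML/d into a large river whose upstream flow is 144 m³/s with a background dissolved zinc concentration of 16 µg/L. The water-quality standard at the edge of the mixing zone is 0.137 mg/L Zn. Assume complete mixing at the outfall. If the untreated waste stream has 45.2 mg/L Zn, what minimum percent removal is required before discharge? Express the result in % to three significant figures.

50 ML/d = 0.5787 m³/s.
16 µg/L = 0.016 mg/L.
Mass balance: 0.137·144.6 = 0.5787·Cₑ + 144·0.016.
Cₑ = (19.81 − 2.304) / 0.5787 = 30.25 mg/L.
Required removal = 1 − 30.25/45.2 = 33.08 %.

33.1 %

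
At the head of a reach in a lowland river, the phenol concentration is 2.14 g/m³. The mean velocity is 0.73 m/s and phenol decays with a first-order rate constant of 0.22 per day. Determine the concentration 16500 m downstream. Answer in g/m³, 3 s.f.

Travel time t = 16500 m / 0.73 m/s = 1.65e+04/0.73 = 2.26e+04 s = 0.2616 d.
First-order decay: C = 2.14·exp(−0.22·0.2616) = 2.14·0.9441 = 2.02 g/m³.

2.02 g/m³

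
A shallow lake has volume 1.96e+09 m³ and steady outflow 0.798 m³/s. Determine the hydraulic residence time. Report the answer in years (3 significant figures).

77.8 yr

Q = 0.798 m³/s × 3.156e+07 s/yr = 2.518e+07 m³/yr.
Hydraulic residence time τ = V/Q = 1.96e+09/2.518e+07 = 77.83 yr.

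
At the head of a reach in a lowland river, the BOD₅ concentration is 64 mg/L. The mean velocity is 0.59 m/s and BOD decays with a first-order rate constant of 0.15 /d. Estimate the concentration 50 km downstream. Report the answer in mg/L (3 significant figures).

55.2 mg/L

Travel time t = 50 km / 0.59 m/s = 5e+04/0.59 = 8.475e+04 s = 0.9809 d.
First-order decay: C = 64·exp(−0.15·0.9809) = 64·0.8632 = 55.24 mg/L.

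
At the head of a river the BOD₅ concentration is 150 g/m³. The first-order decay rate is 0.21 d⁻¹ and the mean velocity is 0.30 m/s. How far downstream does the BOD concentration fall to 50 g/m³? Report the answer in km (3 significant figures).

From C = C₀·e^(−kt), t = ln(C₀/C)/k = ln(150/50)/0.21 = 1.099/0.21 = 5.231 d.
Distance = v·t = 0.30 m/s × 4.52e+05 s = 1.356e+05 m = 135.6 km.

136 km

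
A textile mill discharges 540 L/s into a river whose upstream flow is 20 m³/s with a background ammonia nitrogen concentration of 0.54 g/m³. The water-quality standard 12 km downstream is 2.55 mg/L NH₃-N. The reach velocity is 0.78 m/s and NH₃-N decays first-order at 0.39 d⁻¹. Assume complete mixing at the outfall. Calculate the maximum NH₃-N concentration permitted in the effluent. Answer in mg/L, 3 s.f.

540 L/s = 0.54 m³/s.
Travel time to the compliance point: t = 1.2e+04/0.78 = 1.538e+04 s = 0.1781 d; decay factor exp(−0.39·0.1781) = 0.9329.
So the concentration just after mixing may be at most 2.55/0.9329 = 2.733 mg/L.
Mass balance: 2.733·20.54 = 0.54·Cₑ + 20·0.54.
Cₑ = (56.14 − 10.8) / 0.54 = 83.97 mg/L.

84.0 mg/L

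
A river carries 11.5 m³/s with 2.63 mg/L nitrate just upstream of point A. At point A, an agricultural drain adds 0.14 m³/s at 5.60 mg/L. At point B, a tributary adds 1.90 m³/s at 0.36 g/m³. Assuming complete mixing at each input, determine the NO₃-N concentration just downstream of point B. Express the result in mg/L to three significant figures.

After input A: C = (11.5·2.63 + 0.14·5.6) / 11.64 = 2.666 mg/L.
After input B: C = (11.64·2.666 + 1.9·0.36) / 13.54 = 2.342 mg/L.

2.34 mg/L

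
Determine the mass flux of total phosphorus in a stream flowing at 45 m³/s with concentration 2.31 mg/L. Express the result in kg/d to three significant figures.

8980 kg/d

Mass flux = Q·C = 45 m³/s × 2.31 g/m³ = 104 g/s.
= 104 g/s × 86.4 = 8981 kg/d.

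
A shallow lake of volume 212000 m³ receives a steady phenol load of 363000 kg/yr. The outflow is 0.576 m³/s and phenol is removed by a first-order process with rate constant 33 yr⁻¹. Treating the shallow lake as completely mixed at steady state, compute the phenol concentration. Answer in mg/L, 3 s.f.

Outflow Q = 0.576 m³/s × 3.156e+07 s/yr = 1.818e+07 m³/yr.
Steady-state CSTR mass balance: W = Q·C + k·V·C, so C = W/(Q + kV).
Q + kV = 1.818e+07 + 33·212000 = 2.517e+07 m³/yr.
C = 363000/2.517e+07 = 0.01442 kg/m³ = 14.42 mg/L.

14.4 mg/L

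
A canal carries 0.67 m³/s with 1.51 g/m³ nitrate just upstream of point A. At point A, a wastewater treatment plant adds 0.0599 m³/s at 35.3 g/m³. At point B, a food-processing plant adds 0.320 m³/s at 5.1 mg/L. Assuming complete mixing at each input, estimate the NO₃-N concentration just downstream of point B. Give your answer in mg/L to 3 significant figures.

After input A: C = (0.67·1.51 + 0.0599·35.3) / 0.7299 = 4.283 mg/L.
After input B: C = (0.7299·4.283 + 0.32·5.1) / 1.05 = 4.532 mg/L.

4.53 mg/L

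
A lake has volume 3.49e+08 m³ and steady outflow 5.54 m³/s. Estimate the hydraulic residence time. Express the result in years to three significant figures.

2.00 yr

Q = 5.54 m³/s × 3.156e+07 s/yr = 1.748e+08 m³/yr.
Hydraulic residence time τ = V/Q = 3.49e+08/1.748e+08 = 1.996 yr.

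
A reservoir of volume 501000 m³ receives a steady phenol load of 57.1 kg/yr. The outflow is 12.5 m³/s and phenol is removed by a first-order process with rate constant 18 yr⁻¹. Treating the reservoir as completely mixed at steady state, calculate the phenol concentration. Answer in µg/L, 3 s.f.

0.142 µg/L

Outflow Q = 12.5 m³/s × 3.156e+07 s/yr = 3.945e+08 m³/yr.
Steady-state CSTR mass balance: W = Q·C + k·V·C, so C = W/(Q + kV).
Q + kV = 3.945e+08 + 18·501000 = 4.035e+08 m³/yr.
C = 57.1/4.035e+08 = 1.415e-07 kg/m³ = 0.0001415 mg/L = 0.1415 µg/L.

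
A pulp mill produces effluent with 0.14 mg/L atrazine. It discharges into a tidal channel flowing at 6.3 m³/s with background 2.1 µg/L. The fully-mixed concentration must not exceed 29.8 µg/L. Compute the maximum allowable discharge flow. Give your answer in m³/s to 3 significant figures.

1.58 m³/s

2.1 µg/L = 0.0021 mg/L.
29.8 µg/L = 0.0298 mg/L.
Mass balance at complete mixing: C_std·(Q_w + Q_r) = Q_w·C_e + Q_r·C_b.
Rearranging, Q_w = Q_r·(C_std − C_b)/(C_e − C_std) = 6.3·(0.0298 − 0.0021) / (0.14 − 0.0298) = 1.584 m³/s.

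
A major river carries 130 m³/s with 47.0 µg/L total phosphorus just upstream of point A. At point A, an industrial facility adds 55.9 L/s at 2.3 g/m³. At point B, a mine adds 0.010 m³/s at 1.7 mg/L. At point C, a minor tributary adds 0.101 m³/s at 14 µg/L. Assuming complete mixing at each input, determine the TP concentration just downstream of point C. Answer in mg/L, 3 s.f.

47.0 µg/L = 0.047 mg/L.
55.9 L/s = 0.0559 m³/s.
After input A: C = (130·0.047 + 0.0559·2.3) / 130.1 = 0.04797 mg/L.
After input B: C = (130.1·0.04797 + 0.01·1.7) / 130.1 = 0.0481 mg/L.
14 µg/L = 0.014 mg/L.
After input C: C = (130.1·0.0481 + 0.101·0.014) / 130.2 = 0.04807 mg/L.

0.0481 mg/L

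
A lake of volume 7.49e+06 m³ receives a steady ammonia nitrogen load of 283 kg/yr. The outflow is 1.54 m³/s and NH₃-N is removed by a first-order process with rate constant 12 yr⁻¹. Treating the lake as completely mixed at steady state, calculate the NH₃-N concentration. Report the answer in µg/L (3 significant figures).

2.04 µg/L

Outflow Q = 1.54 m³/s × 3.156e+07 s/yr = 4.86e+07 m³/yr.
Steady-state CSTR mass balance: W = Q·C + k·V·C, so C = W/(Q + kV).
Q + kV = 4.86e+07 + 12·7.49e+06 = 1.385e+08 m³/yr.
C = 283/1.385e+08 = 2.044e-06 kg/m³ = 0.002044 mg/L = 2.044 µg/L.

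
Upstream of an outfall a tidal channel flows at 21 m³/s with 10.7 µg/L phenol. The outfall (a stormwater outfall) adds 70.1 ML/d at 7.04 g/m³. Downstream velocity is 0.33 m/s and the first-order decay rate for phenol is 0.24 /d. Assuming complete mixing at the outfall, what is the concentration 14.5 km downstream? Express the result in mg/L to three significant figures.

70.1 ML/d = 0.8113 m³/s.
10.7 µg/L = 0.0107 mg/L.
After complete mixing, C₀ = (0.8113·7.04 + 21·0.0107) / 21.81 = 0.2722 mg/L.
Travel time t = 1.45e+04 m / 0.33 m/s = 4.394e+04 s = 0.5086 d.
C = 0.2722·exp(−0.24·0.5086) = 0.2722·0.8851 = 0.2409 mg/L.

0.241 mg/L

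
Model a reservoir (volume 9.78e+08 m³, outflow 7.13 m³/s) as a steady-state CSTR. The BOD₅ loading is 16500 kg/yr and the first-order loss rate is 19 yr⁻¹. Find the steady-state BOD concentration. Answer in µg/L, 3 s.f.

0.877 µg/L

Outflow Q = 7.13 m³/s × 3.156e+07 s/yr = 2.25e+08 m³/yr.
Steady-state CSTR mass balance: W = Q·C + k·V·C, so C = W/(Q + kV).
Q + kV = 2.25e+08 + 19·9.78e+08 = 1.881e+10 m³/yr.
C = 16500/1.881e+10 = 8.773e-07 kg/m³ = 0.0008773 mg/L = 0.8773 µg/L.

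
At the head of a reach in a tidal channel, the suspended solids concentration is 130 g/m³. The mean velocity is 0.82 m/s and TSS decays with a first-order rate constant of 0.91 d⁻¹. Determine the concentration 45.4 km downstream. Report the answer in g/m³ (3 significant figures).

Travel time t = 45.4 km / 0.82 m/s = 4.54e+04/0.82 = 5.537e+04 s = 0.6408 d.
First-order decay: C = 130·exp(−0.91·0.6408) = 130·0.5581 = 72.56 g/m³.

72.6 g/m³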